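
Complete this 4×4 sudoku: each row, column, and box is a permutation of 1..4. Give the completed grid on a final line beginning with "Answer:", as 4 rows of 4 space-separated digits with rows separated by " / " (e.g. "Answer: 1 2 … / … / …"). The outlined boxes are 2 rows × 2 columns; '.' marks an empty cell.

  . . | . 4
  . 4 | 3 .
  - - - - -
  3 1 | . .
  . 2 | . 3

Step 1. [r2c4∈{1,2}] across col 4, 1 lands solely at r2c4 ⇒ r2c4=1.
Step 2. [r1c3∈{2}] r1c3's peers cover all but 2. So r1c3=2.
Step 3. [r4c1∈{4}] only 4 remains possible at r4c1. So r4c1=4.
Step 4. [r4c3∈{1}] r4c3 has the single candidate 1, so r4c3=1.
Step 5. [r3c3∈{4}] nothing but 4 survives at r3c3 ⇒ r3c3=4.
Step 6. [r2c1∈{2}] r2c1's peers cover all but 2. So r2c1=2.
Step 7. [r1c2∈{3}] r1c2's peers cover all but 3, so r1c2=3.
Step 8. [r3c4∈{2}] r3c4 is down to just 2, so r3c4=2.
Step 9. [r1c1∈{1}] r1c1's peers cover all but 1, so r1c1=1.

Answer: 1 3 2 4 / 2 4 3 1 / 3 1 4 2 / 4 2 1 3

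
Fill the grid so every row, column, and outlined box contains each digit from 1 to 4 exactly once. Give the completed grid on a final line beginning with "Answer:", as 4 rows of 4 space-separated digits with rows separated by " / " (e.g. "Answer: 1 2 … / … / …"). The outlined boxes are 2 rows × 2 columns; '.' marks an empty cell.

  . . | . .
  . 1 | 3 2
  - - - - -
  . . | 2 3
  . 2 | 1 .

Step 1. [r2c1∈{4}] r2c1 is down to just 4, so r2c1=4.
Step 2. [r1c2∈{3}] r1c2's peers cover all but 3, so r1c2=3.
Step 3. [r4c4∈{4}] nothing but 4 survives at r4c4, so r4c4=4.
Step 4. [r1c3∈{4}] only 4 remains possible at r1c3. So r1c3=4.
Step 5. [r1c1∈{2}] only 2 remains possible at r1c1, so r1c1=2.
Step 6. [r4c1∈{3}] r4c1 has the single candidate 3. So r4c1=3.
Step 7. [r3c2∈{4}] only 4 remains possible at r3c2 ⇒ r3c2=4.
Step 8. [r1c4∈{1}] nothing but 1 survives at r1c4. So r1c4=1.
Step 9. [r3c1∈{1}] r3c1 has the single candidate 1. So r3c1=1.

Answer: 2 3 4 1 / 4 1 3 2 / 1 4 2 3 / 3 2 1 4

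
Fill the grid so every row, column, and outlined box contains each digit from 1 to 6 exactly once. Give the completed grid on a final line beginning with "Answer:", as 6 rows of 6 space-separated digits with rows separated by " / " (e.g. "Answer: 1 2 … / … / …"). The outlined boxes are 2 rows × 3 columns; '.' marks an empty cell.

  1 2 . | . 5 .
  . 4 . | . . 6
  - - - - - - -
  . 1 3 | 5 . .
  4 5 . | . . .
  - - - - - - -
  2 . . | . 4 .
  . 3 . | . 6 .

Step 1. [r3c5∈{2}] nothing but 2 survives at r3c5, so r3c5=2.
Step 2. [r6c1∈{5}] only 5 remains possible at r6c1, so r6c1=5.
Step 3. [r4c4∈{1,3,6}] r4c4 is the only open cell in col 4 admitting 6 ⇒ r4c4=6.
Step 4. [r2c4∈{1,2,3}] r2c4 is the only open cell in row 2 admitting 2 ⇒ r2c4=2.
Step 5. [r6c4∈{1}] r6c4's peers cover all but 1, so r6c4=1.
Step 6. [r4c6∈{1,3}] in col 6, 1 fits only at r4c6. So r4c6=1.
Step 7. [r1c4∈{3,4}] 4 has one home in col 4: r1c4 ⇒ r1c4=4.
Step 8. [r1c6∈{3}] r1c6 is down to just 3 ⇒ r1c6=3.
Step 9. [r1c3∈{6}] r1c3's peers cover all but 6. So r1c3=6.
Step 10. [r4c3∈{2}] r4c3's peers cover all but 2. So r4c3=2.
Step 11. [r3c1∈{6}] nothing but 6 survives at r3c1, so r3c1=6.
Step 12. [r5c4∈{3}] r5c4 is down to just 3. So r5c4=3.
Step 13. [r3c6∈{4}] r3c6 has the single candidate 4. So r3c6=4.
Step 14. [r5c2∈{6}] r5c2's peers cover all but 6 ⇒ r5c2=6.
Step 15. [r6c3∈{4}] nothing but 4 survives at r6c3 ⇒ r6c3=4.
Step 16. [r5c3∈{1}] only 1 remains possible at r5c3. So r5c3=1.
Step 17. [r5c6∈{5}] r5c6 has the single candidate 5. So r5c6=5.
Step 18. [r2c3∈{5}] r2c3 is down to just 5. So r2c3=5.
Step 19. [r6c6∈{2}] nothing but 2 survives at r6c6. So r6c6=2.
Step 20. [r4c5∈{3}] r4c5's peers cover all but 3. So r4c5=3.
Step 21. [r2c5∈{1}] nothing but 1 survives at r2c5. So r2c5=1.
Step 22. [r2c1∈{3}] only 3 remains possible at r2c1. So r2c1=3.

Answer: 1 2 6 4 5 3 / 3 4 5 2 1 6 / 6 1 3 5 2 4 / 4 5 2 6 3 1 / 2 6 1 3 4 5 / 5 3 4 1 6 2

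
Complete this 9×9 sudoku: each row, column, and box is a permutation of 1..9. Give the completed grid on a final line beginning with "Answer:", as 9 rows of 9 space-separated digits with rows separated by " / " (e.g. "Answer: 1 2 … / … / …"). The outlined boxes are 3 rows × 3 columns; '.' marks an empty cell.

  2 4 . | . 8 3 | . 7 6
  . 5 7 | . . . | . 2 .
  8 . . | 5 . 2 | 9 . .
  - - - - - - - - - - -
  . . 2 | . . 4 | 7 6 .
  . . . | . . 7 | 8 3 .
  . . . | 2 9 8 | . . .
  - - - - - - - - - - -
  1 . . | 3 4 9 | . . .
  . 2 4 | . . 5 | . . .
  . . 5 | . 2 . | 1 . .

Step 1. [r4c4∈{1}] r4c4 has the single candidate 1. So r4c4=1.
Step 2. [r5c4∈{6}] r5c4 has the single candidate 6 ⇒ r5c4=6.
Step 3. [r2c9∈{1,3,4,8}] r2c9 is the only open cell in row 2 admitting 8, so r2c9=8.
Step 4. [r5c9∈{1,2,4,5,9}] r5c9 is the only open cell in row 5 admitting 2, so r5c9=2.
Step 5. [r4c9∈{5,9}] r4c9 is the only open cell in box 6 admitting 9 ⇒ r4c9=9.
Step 6. [r1c3∈{1,9}] 1 has one home in row 1: r1c3, so r1c3=1.
Step 7. [r2c1∈{3,6,9}] box 1 places 9 nowhere but r2c1, so r2c1=9.
Step 8. [r9c2∈{3,6,7,8,9}] in box 7, 9 fits only at r9c2, so r9c2=9.
Step 9. [r8c5∈{1,6,7}] r8c5 is the only open cell in row 8 admitting 1, so r8c5=1.
Step 10. [r2c7∈{3,4}] r2c7 is the only open cell in row 2 admitting 3. So r2c7=3.
Step 11. [r6c7∈{4,5}] across col 7, 4 lands solely at r6c7, so r6c7=4.
Step 12. [r7c3∈{6,8}] 8 has one home in col 3: r7c3. So r7c3=8.
Step 13. [r4c5∈{3,5}] col 5 places 3 nowhere but r4c5 ⇒ r4c5=3.
Step 14. [r7c8∈{5}] r7c8's peers cover all but 5 ⇒ r7c8=5.
Step 15. [r6c8∈{1}] nothing but 1 survives at r6c8, so r6c8=1.
Step 16. [r7c9∈{7}] r7c9 is down to just 7, so r7c9=7.
Step 17. [r7c2∈{6}] only 6 remains possible at r7c2. So r7c2=6.
Step 18. [r6c1∈{3,5,6,7}] col 1 places 6 nowhere but r6c1 ⇒ r6c1=6.
Step 19. [r6c3∈{3}] nothing but 3 survives at r6c3. So r6c3=3.
Step 20. [r3c8∈{4}] r3c8 has the single candidate 4 ⇒ r3c8=4.
Step 21. [r8c9∈{3}] only 3 remains possible at r8c9, so r8c9=3.
Step 22. [r2c5∈{6}] r2c5's peers cover all but 6. So r2c5=6.
Step 23. [r8c1∈{7}] r8c1 has the single candidate 7, so r8c1=7.
Step 24. [r8c4∈{8}] nothing but 8 survives at r8c4 ⇒ r8c4=8.
Step 25. [r5c1∈{4,5}] in row 5, 4 fits only at r5c1, so r5c1=4.
Step 26. [r9c8∈{8}] nothing but 8 survives at r9c8, so r9c8=8.
Step 27. [r8c8∈{9}] only 9 remains possible at r8c8. So r8c8=9.
Step 28. [r5c5∈{5}] only 5 remains possible at r5c5, so r5c5=5.
Step 29. [r9c4∈{7}] r9c4 has the single candidate 7 ⇒ r9c4=7.
Step 30. [r8c7∈{6}] only 6 remains possible at r8c7, so r8c7=6.
Step 31. [r3c3∈{6}] r3c3 is down to just 6, so r3c3=6.
Step 32. [r9c9∈{4}] nothing but 4 survives at r9c9. So r9c9=4.
Step 33. [r6c9∈{5}] nothing but 5 survives at r6c9 ⇒ r6c9=5.
Step 34. [r5c2∈{1}] only 1 remains possible at r5c2 ⇒ r5c2=1.
Step 35. [r2c4∈{4}] only 4 remains possible at r2c4 ⇒ r2c4=4.
Step 36. [r1c7∈{5}] only 5 remains possible at r1c7 ⇒ r1c7=5.
Step 37. [r3c2∈{3}] r3c2 has the single candidate 3 ⇒ r3c2=3.
Step 38. [r9c1∈{3}] only 3 remains possible at r9c1 ⇒ r9c1=3.
Step 39. [r9c6∈{6}] nothing but 6 survives at r9c6 ⇒ r9c6=6.
Step 40. [r1c4∈{9}] r1c4 has the single candidate 9. So r1c4=9.
Step 41. [r5c3∈{9}] r5c3 has the single candidate 9, so r5c3=9.
Step 42. [r2c6∈{1}] r2c6 has the single candidate 1, so r2c6=1.
Step 43. [r7c7∈{2}] nothing but 2 survives at r7c7, so r7c7=2.
Step 44. [r4c2∈{8}] r4c2's peers cover all but 8, so r4c2=8.
Step 45. [r4c1∈{5}] nothing but 5 survives at r4c1. So r4c1=5.
Step 46. [r3c5∈{7}] r3c5 is down to just 7, so r3c5=7.
Step 47. [r6c2∈{7}] only 7 remains possible at r6c2 ⇒ r6c2=7.
Step 48. [r3c9∈{1}] r3c9 is down to just 1. So r3c9=1.

Answer: 2 4 1 9 8 3 5 7 6 / 9 5 7 4 6 1 3 2 8 / 8 3 6 5 7 2 9 4 1 / 5 8 2 1 3 4 7 6 9 / 4 1 9 6 5 7 8 3 2 / 6 7 3 2 9 8 4 1 5 / 1 6 8 3 4 9 2 5 7 / 7 2 4 8 1 5 6 9 3 / 3 9 5 7 2 6 1 8 4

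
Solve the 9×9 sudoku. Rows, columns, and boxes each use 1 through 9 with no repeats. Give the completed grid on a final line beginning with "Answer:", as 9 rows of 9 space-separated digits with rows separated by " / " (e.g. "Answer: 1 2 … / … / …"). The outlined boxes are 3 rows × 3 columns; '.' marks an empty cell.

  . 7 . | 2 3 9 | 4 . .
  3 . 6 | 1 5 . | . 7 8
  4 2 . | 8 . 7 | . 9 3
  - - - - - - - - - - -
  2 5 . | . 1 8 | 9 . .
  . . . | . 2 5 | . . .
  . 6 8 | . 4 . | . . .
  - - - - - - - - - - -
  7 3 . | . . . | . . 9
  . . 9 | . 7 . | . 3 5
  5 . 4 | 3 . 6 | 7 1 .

Step 1. [r7c8∈{2,4,6,8}] across box 9, 4 lands solely at r7c8. So r7c8=4.
Step 2. [r4c8∈{6}] only 6 remains possible at r4c8, so r4c8=6.
Step 3. [r7c7∈{2,6,8}] in row 7, 6 fits only at r7c7, so r7c7=6.
Step 4. [r4c4∈{7}] r4c4 is down to just 7 ⇒ r4c4=7.
Step 5. [r8c7∈{2,8}] in box 9, 8 fits only at r8c7, so r8c7=8.
Step 6. [r8c2∈{1}] nothing but 1 survives at r8c2, so r8c2=1.
Step 7. [r6c9∈{1,2,7}] in row 6, 7 fits only at r6c9 ⇒ r6c9=7.
Step 8. [r1c8∈{5}] only 5 remains possible at r1c8. So r1c8=5.
Step 9. [r3c7∈{1}] r3c7 is down to just 1, so r3c7=1.
Step 10. [r6c1∈{1,9}] across row 6, 1 lands solely at r6c1. So r6c1=1.
Step 11. [r5c2∈{4,9}] col 2 places 4 nowhere but r5c2 ⇒ r5c2=4.
Step 12. [r6c7∈{2,3,5}] 5 has one home in row 6: r6c7. So r6c7=5.
Step 13. [r8c6∈{2,4}] row 8 places 2 nowhere but r8c6. So r8c6=2.
Step 14. [r7c5∈{8}] only 8 remains possible at r7c5. So r7c5=8.
Step 15. [r5c3∈{3,7}] r5c3 is the only open cell in row 5 admitting 7, so r5c3=7.
Step 16. [r5c4∈{6,9}] row 5 places 6 nowhere but r5c4, so r5c4=6.
Step 17. [r5c9∈{1}] r5c9 is down to just 1 ⇒ r5c9=1.
Step 18. [r8c4∈{4}] only 4 remains possible at r8c4 ⇒ r8c4=4.
Step 19. [r4c9∈{4}] nothing but 4 survives at r4c9 ⇒ r4c9=4.
Step 20. [r6c8∈{2}] r6c8 has the single candidate 2, so r6c8=2.
Step 21. [r2c7∈{2}] r2c7 has the single candidate 2, so r2c7=2.
Step 22. [r3c5∈{6}] r3c5 has the single candidate 6. So r3c5=6.
Step 23. [r1c1∈{8}] nothing but 8 survives at r1c1, so r1c1=8.
Step 24. [r2c6∈{4}] r2c6's peers cover all but 4 ⇒ r2c6=4.
Step 25. [r7c4∈{5}] r7c4 has the single candidate 5, so r7c4=5.
Step 26. [r2c2∈{9}] r2c2's peers cover all but 9 ⇒ r2c2=9.
Step 27. [r8c1∈{6}] r8c1 has the single candidate 6 ⇒ r8c1=6.
Step 28. [r6c4∈{9}] r6c4 has the single candidate 9 ⇒ r6c4=9.
Step 29. [r5c8∈{8}] r5c8 is down to just 8. So r5c8=8.
Step 30. [r6c6∈{3}] r6c6's peers cover all but 3 ⇒ r6c6=3.
Step 31. [r5c7∈{3}] r5c7 is down to just 3. So r5c7=3.
Step 32. [r7c3∈{2}] r7c3's peers cover all but 2, so r7c3=2.
Step 33. [r9c5∈{9}] r9c5's peers cover all but 9. So r9c5=9.
Step 34. [r1c3∈{1}] r1c3's peers cover all but 1. So r1c3=1.
Step 35. [r9c2∈{8}] r9c2 is down to just 8. So r9c2=8.
Step 36. [r9c9∈{2}] r9c9 is down to just 2. So r9c9=2.
Step 37. [r3c3∈{5}] only 5 remains possible at r3c3 ⇒ r3c3=5.
Step 38. [r4c3∈{3}] r4c3 has the single candidate 3 ⇒ r4c3=3.
Step 39. [r7c6∈{1}] r7c6 has the single candidate 1 ⇒ r7c6=1.
Step 40. [r5c1∈{9}] r5c1 is down to just 9 ⇒ r5c1=9.
Step 41. [r1c9∈{6}] only 6 remains possible at r1c9 ⇒ r1c9=6.

Answer: 8 7 1 2 3 9 4 5 6 / 3 9 6 1 5 4 2 7 8 / 4 2 5 8 6 7 1 9 3 / 2 5 3 7 1 8 9 6 4 / 9 4 7 6 2 5 3 8 1 / 1 6 8 9 4 3 5 2 7 / 7 3 2 5 8 1 6 4 9 / 6 1 9 4 7 2 8 3 5 / 5 8 4 3 9 6 7 1 2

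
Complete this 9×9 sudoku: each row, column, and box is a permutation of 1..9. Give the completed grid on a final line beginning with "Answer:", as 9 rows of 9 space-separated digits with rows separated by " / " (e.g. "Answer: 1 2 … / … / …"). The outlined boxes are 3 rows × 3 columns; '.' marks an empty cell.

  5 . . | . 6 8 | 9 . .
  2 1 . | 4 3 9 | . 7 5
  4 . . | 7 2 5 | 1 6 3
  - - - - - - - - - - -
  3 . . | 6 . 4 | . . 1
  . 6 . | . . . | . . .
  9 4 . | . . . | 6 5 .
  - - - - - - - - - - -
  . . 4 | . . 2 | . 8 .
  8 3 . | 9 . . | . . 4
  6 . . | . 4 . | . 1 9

Step 1. [r5c8∈{2,3,4,9}] col 8 places 3 nowhere but r5c8, so r5c8=3.
Step 2. [r8c8∈{2}] nothing but 2 survives at r8c8 ⇒ r8c8=2.
Step 3. [r5c5∈{1,5,7,8,9}] in row 5, 9 fits only at r5c5, so r5c5=9.
Step 4. [r1c2∈{7}] only 7 remains possible at r1c2 ⇒ r1c2=7.
Step 5. [r9c4∈{3,5,8}] row 9 places 8 nowhere but r9c4. So r9c4=8.
Step 6. [r2c7∈{8}] r2c7 is down to just 8 ⇒ r2c7=8.
Step 7. [r1c4∈{1}] only 1 remains possible at r1c4, so r1c4=1.
Step 8. [r3c3∈{8,9}] r3c3 is the only open cell in col 3 admitting 9 ⇒ r3c3=9.
Step 9. [r8c6∈{1,6,7}] across row 8, 6 lands solely at r8c6 ⇒ r8c6=6.
Step 10. [r1c9∈{2}] r1c9 has the single candidate 2 ⇒ r1c9=2.
Step 11. [r5c7∈{2,4,7}] 4 has one home in row 5: r5c7, so r5c7=4.
Step 12. [r4c7∈{2,7}] in col 7, 2 fits only at r4c7, so r4c7=2.
Step 13. [r9c2∈{2,5}] r9c2 is the only open cell in col 2 admitting 2, so r9c2=2.
Step 14. [r7c9∈{6,7}] row 7 places 6 nowhere but r7c9, so r7c9=6.
Step 15. [r3c2∈{8}] r3c2 is down to just 8, so r3c2=8.
Step 16. [r4c2∈{5}] r4c2 has the single candidate 5. So r4c2=5.
Step 17. [r5c4∈{2,5}] r5c4 is the only open cell in row 5 admitting 5, so r5c4=5.
Step 18. [r5c3∈{1,2,7,8}] row 5 places 2 nowhere but r5c3. So r5c3=2.
Step 19. [r7c4∈{3}] nothing but 3 survives at r7c4, so r7c4=3.
Step 20. [r9c6∈{7}] nothing but 7 survives at r9c6, so r9c6=7.
Step 21. [r5c6∈{1}] nothing but 1 survives at r5c6 ⇒ r5c6=1.
Step 22. [r5c1∈{7}] only 7 remains possible at r5c1. So r5c1=7.
Step 23. [r8c3∈{1,5,7}] 7 has one home in col 3: r8c3, so r8c3=7.
Step 24. [r8c7∈{5}] r8c7 has the single candidate 5, so r8c7=5.
Step 25. [r6c9∈{7,8}] 7 has one home in col 9: r6c9 ⇒ r6c9=7.
Step 26. [r4c3∈{8}] r4c3's peers cover all but 8 ⇒ r4c3=8.
Step 27. [r7c1∈{1}] r7c1 has the single candidate 1 ⇒ r7c1=1.
Step 28. [r6c6∈{3}] r6c6's peers cover all but 3, so r6c6=3.
Step 29. [r9c7∈{3}] only 3 remains possible at r9c7 ⇒ r9c7=3.
Step 30. [r9c3∈{5}] r9c3's peers cover all but 5. So r9c3=5.
Step 31. [r1c3∈{3}] r1c3 is down to just 3. So r1c3=3.
Step 32. [r1c8∈{4}] r1c8's peers cover all but 4, so r1c8=4.
Step 33. [r4c5∈{7}] r4c5's peers cover all but 7, so r4c5=7.
Step 34. [r6c5∈{8}] r6c5 is down to just 8 ⇒ r6c5=8.
Step 35. [r2c3∈{6}] r2c3 is down to just 6. So r2c3=6.
Step 36. [r6c3∈{1}] nothing but 1 survives at r6c3, so r6c3=1.
Step 37. [r4c8∈{9}] r4c8 has the single candidate 9 ⇒ r4c8=9.
Step 38. [r6c4∈{2}] nothing but 2 survives at r6c4, so r6c4=2.
Step 39. [r7c5∈{5}] only 5 remains possible at r7c5 ⇒ r7c5=5.
Step 40. [r5c9∈{8}] r5c9 has the single candidate 8. So r5c9=8.
Step 41. [r7c7∈{7}] only 7 remains possible at r7c7, so r7c7=7.
Step 42. [r7c2∈{9}] nothing but 9 survives at r7c2. So r7c2=9.
Step 43. [r8c5∈{1}] r8c5's peers cover all but 1 ⇒ r8c5=1.

Answer: 5 7 3 1 6 8 9 4 2 / 2 1 6 4 3 9 8 7 5 / 4 8 9 7 2 5 1 6 3 / 3 5 8 6 7 4 2 9 1 / 7 6 2 5 9 1 4 3 8 / 9 4 1 2 8 3 6 5 7 / 1 9 4 3 5 2 7 8 6 / 8 3 7 9 1 6 5 2 4 / 6 2 5 8 4 7 3 1 9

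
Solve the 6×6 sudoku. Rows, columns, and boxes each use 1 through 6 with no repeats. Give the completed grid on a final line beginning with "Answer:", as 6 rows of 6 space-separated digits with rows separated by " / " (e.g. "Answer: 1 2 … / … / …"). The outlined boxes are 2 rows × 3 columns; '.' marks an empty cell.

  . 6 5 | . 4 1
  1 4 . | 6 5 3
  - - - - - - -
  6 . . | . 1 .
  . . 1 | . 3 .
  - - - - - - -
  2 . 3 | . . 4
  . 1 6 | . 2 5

Step 1. [r3c6∈{2}] r3c6 is down to just 2, so r3c6=2.
Step 2. [r4c1∈{4,5}] col 1 places 5 nowhere but r4c1, so r4c1=5.
Step 3. [r3c3∈{4}] only 4 remains possible at r3c3 ⇒ r3c3=4.
Step 4. [r3c2∈{3}] nothing but 3 survives at r3c2. So r3c2=3.
Step 5. [r4c6∈{6}] nothing but 6 survives at r4c6 ⇒ r4c6=6.
Step 6. [r6c1∈{4}] r6c1 has the single candidate 4 ⇒ r6c1=4.
Step 7. [r3c4∈{5}] only 5 remains possible at r3c4. So r3c4=5.
Step 8. [r5c2∈{5}] r5c2 is down to just 5. So r5c2=5.
Step 9. [r2c3∈{2}] r2c3 has the single candidate 2, so r2c3=2.
Step 10. [r5c5∈{6}] r5c5 has the single candidate 6. So r5c5=6.
Step 11. [r5c4∈{1}] r5c4 is down to just 1. So r5c4=1.
Step 12. [r4c4∈{4}] nothing but 4 survives at r4c4. So r4c4=4.
Step 13. [r6c4∈{3}] only 3 remains possible at r6c4. So r6c4=3.
Step 14. [r4c2∈{2}] r4c2 has the single candidate 2. So r4c2=2.
Step 15. [r1c1∈{3}] r1c1's peers cover all but 3 ⇒ r1c1=3.
Step 16. [r1c4∈{2}] only 2 remains possible at r1c4 ⇒ r1c4=2.

Answer: 3 6 5 2 4 1 / 1 4 2 6 5 3 / 6 3 4 5 1 2 / 5 2 1 4 3 6 / 2 5 3 1 6 4 / 4 1 6 3 2 5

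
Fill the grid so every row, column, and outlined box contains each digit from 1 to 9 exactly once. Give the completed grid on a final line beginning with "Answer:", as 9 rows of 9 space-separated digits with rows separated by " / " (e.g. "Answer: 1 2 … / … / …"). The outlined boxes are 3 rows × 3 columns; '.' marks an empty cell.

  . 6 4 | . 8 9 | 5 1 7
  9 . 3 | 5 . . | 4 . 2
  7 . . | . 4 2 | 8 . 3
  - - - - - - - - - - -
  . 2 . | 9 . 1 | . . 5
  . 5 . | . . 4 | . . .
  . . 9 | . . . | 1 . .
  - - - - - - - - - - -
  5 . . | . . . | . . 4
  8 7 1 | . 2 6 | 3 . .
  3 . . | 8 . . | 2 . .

Step 1. [r2c8∈{6}] only 6 remains possible at r2c8 ⇒ r2c8=6.
Step 2. [r8c9∈{9}] r8c9 has the single candidate 9, so r8c9=9.
Step 3. [r6c6∈{3,5,7,8}] 8 has one home in col 6: r6c6. So r6c6=8.
Step 4. [r6c9∈{6}] r6c9's peers cover all but 6, so r6c9=6.
Step 5. [r4c7∈{7}] only 7 remains possible at r4c7. So r4c7=7.
Step 6. [r6c2∈{3,4}] in col 2, 3 fits only at r6c2 ⇒ r6c2=3.
Step 7. [r5c3∈{6,7,8}] across col 3, 7 lands solely at r5c3. So r5c3=7.
Step 8. [r7c6∈{3,7}] in col 6, 3 fits only at r7c6. So r7c6=3.
Step 9. [r9c6∈{5,7}] in col 6, 5 fits only at r9c6, so r9c6=5.
Step 10. [r7c8∈{7,8}] across row 7, 8 lands solely at r7c8 ⇒ r7c8=8.
Step 11. [r9c3∈{6}] r9c3 is down to just 6. So r9c3=6.
Step 12. [r3c4∈{1,6}] across row 3, 6 lands solely at r3c4. So r3c4=6.
Step 13. [r2c5∈{1,7}] in box 2, 1 fits only at r2c5, so r2c5=1.
Step 14. [r7c2∈{9}] nothing but 9 survives at r7c2, so r7c2=9.
Step 15. [r7c5∈{7}] nothing but 7 survives at r7c5, so r7c5=7.
Step 16. [r6c1∈{4}] r6c1's peers cover all but 4 ⇒ r6c1=4.
Step 17. [r6c8∈{2}] r6c8 has the single candidate 2. So r6c8=2.
Step 18. [r4c1∈{6}] r4c1 has the single candidate 6. So r4c1=6.
Step 19. [r4c5∈{3}] only 3 remains possible at r4c5, so r4c5=3.
Step 20. [r5c8∈{3,9}] row 5 places 3 nowhere but r5c8. So r5c8=3.
Step 21. [r5c1∈{1}] r5c1's peers cover all but 1, so r5c1=1.
Step 22. [r3c2∈{1}] r3c2 has the single candidate 1. So r3c2=1.
Step 23. [r4c8∈{4}] nothing but 4 survives at r4c8 ⇒ r4c8=4.
Step 24. [r7c4∈{1}] r7c4 is down to just 1, so r7c4=1.
Step 25. [r1c1∈{2}] r1c1 is down to just 2 ⇒ r1c1=2.
Step 26. [r6c5∈{5}] r6c5's peers cover all but 5 ⇒ r6c5=5.
Step 27. [r6c4∈{7}] r6c4's peers cover all but 7, so r6c4=7.
Step 28. [r9c9∈{1}] nothing but 1 survives at r9c9 ⇒ r9c9=1.
Step 29. [r5c4∈{2}] r5c4 has the single candidate 2. So r5c4=2.
Step 30. [r8c4∈{4}] r8c4 has the single candidate 4 ⇒ r8c4=4.
Step 31. [r9c8∈{7}] r9c8 has the single candidate 7, so r9c8=7.
Step 32. [r3c3∈{5}] nothing but 5 survives at r3c3, so r3c3=5.
Step 33. [r5c7∈{9}] r5c7 is down to just 9, so r5c7=9.
Step 34. [r7c3∈{2}] r7c3 has the single candidate 2. So r7c3=2.
Step 35. [r9c2∈{4}] only 4 remains possible at r9c2. So r9c2=4.
Step 36. [r2c2∈{8}] r2c2's peers cover all but 8. So r2c2=8.
Step 37. [r5c9∈{8}] r5c9's peers cover all but 8. So r5c9=8.
Step 38. [r9c5∈{9}] r9c5 is down to just 9, so r9c5=9.
Step 39. [r2c6∈{7}] only 7 remains possible at r2c6, so r2c6=7.
Step 40. [r4c3∈{8}] r4c3 has the single candidate 8. So r4c3=8.
Step 41. [r5c5∈{6}] r5c5 is down to just 6 ⇒ r5c5=6.
Step 42. [r8c8∈{5}] r8c8's peers cover all but 5 ⇒ r8c8=5.
Step 43. [r7c7∈{6}] r7c7 is down to just 6. So r7c7=6.
Step 44. [r3c8∈{9}] r3c8 is down to just 9. So r3c8=9.
Step 45. [r1c4∈{3}] r1c4 is down to just 3, so r1c4=3.

Answer: 2 6 4 3 8 9 5 1 7 / 9 8 3 5 1 7 4 6 2 / 7 1 5 6 4 2 8 9 3 / 6 2 8 9 3 1 7 4 5 / 1 5 7 2 6 4 9 3 8 / 4 3 9 7 5 8 1 2 6 / 5 9 2 1 7 3 6 8 4 / 8 7 1 4 2 6 3 5 9 / 3 4 6 8 9 5 2 7 1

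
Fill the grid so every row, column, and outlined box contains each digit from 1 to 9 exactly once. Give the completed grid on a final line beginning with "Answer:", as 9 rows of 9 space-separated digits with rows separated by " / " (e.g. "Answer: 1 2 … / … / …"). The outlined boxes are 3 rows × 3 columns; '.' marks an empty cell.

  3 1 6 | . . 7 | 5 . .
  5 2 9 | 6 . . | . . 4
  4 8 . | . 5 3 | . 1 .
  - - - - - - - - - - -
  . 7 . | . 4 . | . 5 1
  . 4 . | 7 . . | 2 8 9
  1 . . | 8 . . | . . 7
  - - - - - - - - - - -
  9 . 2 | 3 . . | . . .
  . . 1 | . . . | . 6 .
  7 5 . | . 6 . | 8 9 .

Step 1. [r8c4∈{2,4,5,9}] 5 has one home in col 4: r8c4, so r8c4=5.
Step 2. [r9c4∈{1,2,4}] in col 4, 1 fits only at r9c4. So r9c4=1.
Step 3. [r8c2∈{3}] r8c2's peers cover all but 3, so r8c2=3.
Step 4. [r8c9∈{2}] r8c9 has the single candidate 2 ⇒ r8c9=2.
Step 5. [r4c1∈{2,6,8}] r4c1 is the only open cell in col 1 admitting 2 ⇒ r4c1=2.
Step 6. [r4c4∈{9}] r4c4 has the single candidate 9. So r4c4=9.
Step 7. [r4c6∈{6}] r4c6 has the single candidate 6. So r4c6=6.
Step 8. [r6c7∈{3,4,6}] 6 has one home in box 6: r6c7. So r6c7=6.
Step 9. [r4c7∈{3}] r4c7 is down to just 3. So r4c7=3.
Step 10. [r2c7∈{7}] r2c7 has the single candidate 7, so r2c7=7.
Step 11. [r8c5∈{7,8,9}] across row 8, 7 lands solely at r8c5. So r8c5=7.
Step 12. [r7c5∈{8}] r7c5 is down to just 8. So r7c5=8.
Step 13. [r7c6∈{4}] only 4 remains possible at r7c6 ⇒ r7c6=4.
Step 14. [r2c5∈{1}] nothing but 1 survives at r2c5. So r2c5=1.
Step 15. [r5c5∈{3}] r5c5's peers cover all but 3, so r5c5=3.
Step 16. [r5c3∈{5}] nothing but 5 survives at r5c3 ⇒ r5c3=5.
Step 17. [r1c8∈{2}] r1c8 is down to just 2. So r1c8=2.
Step 18. [r6c6∈{2,5}] r6c6 is the only open cell in row 6 admitting 5 ⇒ r6c6=5.
Step 19. [r3c3∈{7}] nothing but 7 survives at r3c3 ⇒ r3c3=7.
Step 20. [r2c8∈{3}] r2c8 is down to just 3, so r2c8=3.
Step 21. [r1c5∈{9}] nothing but 9 survives at r1c5 ⇒ r1c5=9.
Step 22. [r6c8∈{4}] r6c8 is down to just 4 ⇒ r6c8=4.
Step 23. [r6c2∈{9}] r6c2 has the single candidate 9. So r6c2=9.
Step 24. [r1c4∈{4}] r1c4's peers cover all but 4, so r1c4=4.
Step 25. [r9c9∈{3}] nothing but 3 survives at r9c9, so r9c9=3.
Step 26. [r5c6∈{1}] r5c6 is down to just 1 ⇒ r5c6=1.
Step 27. [r7c2∈{6}] only 6 remains possible at r7c2 ⇒ r7c2=6.
Step 28. [r1c9∈{8}] r1c9 is down to just 8 ⇒ r1c9=8.
Step 29. [r4c3∈{8}] r4c3's peers cover all but 8. So r4c3=8.
Step 30. [r6c3∈{3}] r6c3 has the single candidate 3. So r6c3=3.
Step 31. [r7c9∈{5}] nothing but 5 survives at r7c9. So r7c9=5.
Step 32. [r7c8∈{7}] nothing but 7 survives at r7c8, so r7c8=7.
Step 33. [r8c6∈{9}] r8c6's peers cover all but 9 ⇒ r8c6=9.
Step 34. [r9c6∈{2}] r9c6 has the single candidate 2, so r9c6=2.
Step 35. [r3c4∈{2}] only 2 remains possible at r3c4. So r3c4=2.
Step 36. [r5c1∈{6}] r5c1 is down to just 6, so r5c1=6.
Step 37. [r2c6∈{8}] only 8 remains possible at r2c6, so r2c6=8.
Step 38. [r3c7∈{9}] only 9 remains possible at r3c7. So r3c7=9.
Step 39. [r7c7∈{1}] r7c7 has the single candidate 1 ⇒ r7c7=1.
Step 40. [r8c7∈{4}] r8c7's peers cover all but 4, so r8c7=4.
Step 41. [r3c9∈{6}] nothing but 6 survives at r3c9, so r3c9=6.
Step 42. [r9c3∈{4}] r9c3's peers cover all but 4, so r9c3=4.
Step 43. [r6c5∈{2}] nothing but 2 survives at r6c5, so r6c5=2.
Step 44. [r8c1∈{8}] only 8 remains possible at r8c1 ⇒ r8c1=8.

Answer: 3 1 6 4 9 7 5 2 8 / 5 2 9 6 1 8 7 3 4 / 4 8 7 2 5 3 9 1 6 / 2 7 8 9 4 6 3 5 1 / 6 4 5 7 3 1 2 8 9 / 1 9 3 8 2 5 6 4 7 / 9 6 2 3 8 4 1 7 5 / 8 3 1 5 7 9 4 6 2 / 7 5 4 1 6 2 8 9 3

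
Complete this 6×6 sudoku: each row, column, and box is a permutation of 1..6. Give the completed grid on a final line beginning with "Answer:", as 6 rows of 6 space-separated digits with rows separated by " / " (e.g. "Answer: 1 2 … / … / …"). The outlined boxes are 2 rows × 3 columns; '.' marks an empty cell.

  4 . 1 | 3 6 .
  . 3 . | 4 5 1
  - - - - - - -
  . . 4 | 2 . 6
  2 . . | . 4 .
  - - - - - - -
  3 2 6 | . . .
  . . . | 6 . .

Step 1. [r6c3∈{5}] r6c3 is down to just 5, so r6c3=5.
Step 2. [r6c1∈{1}] r6c1's peers cover all but 1 ⇒ r6c1=1.
Step 3. [r3c5∈{1,3}] r3c5 is the only open cell in row 3 admitting 3. So r3c5=3.
Step 4. [r4c6∈{5}] r4c6's peers cover all but 5, so r4c6=5.
Step 5. [r3c2∈{1,5}] in row 3, 1 fits only at r3c2. So r3c2=1.
Step 6. [r6c6∈{2,3,4}] across row 6, 3 lands solely at r6c6, so r6c6=3.
Step 7. [r5c4∈{1,5}] r5c4 is the only open cell in row 5 admitting 5. So r5c4=5.
Step 8. [r2c3∈{2}] only 2 remains possible at r2c3. So r2c3=2.
Step 9. [r1c2∈{5}] r1c2's peers cover all but 5. So r1c2=5.
Step 10. [r4c4∈{1}] r4c4 has the single candidate 1, so r4c4=1.
Step 11. [r5c5∈{1}] r5c5 has the single candidate 1. So r5c5=1.
Step 12. [r4c3∈{3}] only 3 remains possible at r4c3. So r4c3=3.
Step 13. [r6c2∈{4}] r6c2 is down to just 4, so r6c2=4.
Step 14. [r4c2∈{6}] r4c2 has the single candidate 6, so r4c2=6.
Step 15. [r3c1∈{5}] r3c1 has the single candidate 5. So r3c1=5.
Step 16. [r2c1∈{6}] only 6 remains possible at r2c1, so r2c1=6.
Step 17. [r1c6∈{2}] r1c6 has the single candidate 2. So r1c6=2.
Step 18. [r5c6∈{4}] r5c6's peers cover all but 4 ⇒ r5c6=4.
Step 19. [r6c5∈{2}] nothing but 2 survives at r6c5 ⇒ r6c5=2.

Answer: 4 5 1 3 6 2 / 6 3 2 4 5 1 / 5 1 4 2 3 6 / 2 6 3 1 4 5 / 3 2 6 5 1 4 / 1 4 5 6 2 3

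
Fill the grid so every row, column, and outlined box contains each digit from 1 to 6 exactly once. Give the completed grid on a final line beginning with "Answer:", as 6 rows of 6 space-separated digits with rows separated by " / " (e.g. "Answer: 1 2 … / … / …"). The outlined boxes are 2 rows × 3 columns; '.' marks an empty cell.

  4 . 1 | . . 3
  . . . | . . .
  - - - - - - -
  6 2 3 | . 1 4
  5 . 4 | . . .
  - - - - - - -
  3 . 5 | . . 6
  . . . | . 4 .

Step 1. [r5c5∈{2}] r5c5's peers cover all but 2, so r5c5=2.
Step 2. [r6c1∈{1,2}] in col 1, 1 fits only at r6c1, so r6c1=1.
Step 3. [r1c4∈{2,5,6}] across row 1, 2 lands solely at r1c4, so r1c4=2.
Step 4. [r2c4∈{1,4,5,6}] 4 has one home in row 2: r2c4. So r2c4=4.
Step 5. [r6c2∈{6}] r6c2's peers cover all but 6, so r6c2=6.
Step 6. [r1c5∈{5,6}] in row 1, 6 fits only at r1c5. So r1c5=6.
Step 7. [r6c4∈{3,5}] r6c4 is the only open cell in row 6 admitting 3, so r6c4=3.
Step 8. [r2c5∈{5}] nothing but 5 survives at r2c5 ⇒ r2c5=5.
Step 9. [r2c1∈{2}] r2c1 is down to just 2 ⇒ r2c1=2.
Step 10. [r2c2∈{3}] r2c2 is down to just 3. So r2c2=3.
Step 11. [r5c4∈{1}] only 1 remains possible at r5c4 ⇒ r5c4=1.
Step 12. [r1c2∈{5}] only 5 remains possible at r1c2 ⇒ r1c2=5.
Step 13. [r6c6∈{5}] r6c6's peers cover all but 5 ⇒ r6c6=5.
Step 14. [r4c2∈{1}] r4c2 has the single candidate 1. So r4c2=1.
Step 15. [r2c3∈{6}] only 6 remains possible at r2c3, so r2c3=6.
Step 16. [r3c4∈{5}] r3c4 is down to just 5. So r3c4=5.
Step 17. [r2c6∈{1}] r2c6 is down to just 1 ⇒ r2c6=1.
Step 18. [r5c2∈{4}] r5c2's peers cover all but 4, so r5c2=4.
Step 19. [r4c6∈{2}] r4c6 is down to just 2. So r4c6=2.
Step 20. [r4c4∈{6}] r4c4 has the single candidate 6, so r4c4=6.
Step 21. [r6c3∈{2}] only 2 remains possible at r6c3 ⇒ r6c3=2.
Step 22. [r4c5∈{3}] nothing but 3 survives at r4c5 ⇒ r4c5=3.

Answer: 4 5 1 2 6 3 / 2 3 6 4 5 1 / 6 2 3 5 1 4 / 5 1 4 6 3 2 / 3 4 5 1 2 6 / 1 6 2 3 4 5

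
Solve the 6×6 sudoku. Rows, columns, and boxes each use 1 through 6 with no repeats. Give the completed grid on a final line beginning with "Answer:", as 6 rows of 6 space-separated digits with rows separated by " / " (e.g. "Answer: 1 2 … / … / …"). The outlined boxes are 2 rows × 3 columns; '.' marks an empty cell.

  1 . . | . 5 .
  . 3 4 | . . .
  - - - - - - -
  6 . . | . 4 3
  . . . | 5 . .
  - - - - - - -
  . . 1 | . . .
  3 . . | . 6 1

Step 1. [r1c3∈{2,6}] 6 has one home in col 3: r1c3. So r1c3=6.
Step 2. [r1c2∈{2}] r1c2's peers cover all but 2. So r1c2=2.
Step 3. [r5c6∈{2,4,5}] col 6 places 5 nowhere but r5c6 ⇒ r5c6=5.
Step 4. [r2c4∈{1,2,6}] r2c4 is the only open cell in col 4 admitting 6 ⇒ r2c4=6.
Step 5. [r3c4∈{1,2}] in col 4, 1 fits only at r3c4 ⇒ r3c4=1.
Step 6. [r4c5∈{2}] r4c5 is down to just 2, so r4c5=2.
Step 7. [r5c1∈{2,4}] in col 1, 2 fits only at r5c1, so r5c1=2.
Step 8. [r6c3∈{5}] r6c3 has the single candidate 5. So r6c3=5.
Step 9. [r6c2∈{4}] nothing but 4 survives at r6c2, so r6c2=4.
Step 10. [r1c4∈{3,4}] row 1 places 3 nowhere but r1c4 ⇒ r1c4=3.
Step 11. [r2c5∈{1}] r2c5 is down to just 1. So r2c5=1.
Step 12. [r6c4∈{2}] r6c4 is down to just 2 ⇒ r6c4=2.
Step 13. [r5c5∈{3}] r5c5 has the single candidate 3 ⇒ r5c5=3.
Step 14. [r4c3∈{3}] r4c3 has the single candidate 3, so r4c3=3.
Step 15. [r1c6∈{4}] r1c6 is down to just 4 ⇒ r1c6=4.
Step 16. [r3c2∈{5}] only 5 remains possible at r3c2. So r3c2=5.
Step 17. [r2c6∈{2}] r2c6 has the single candidate 2 ⇒ r2c6=2.
Step 18. [r4c6∈{6}] r4c6's peers cover all but 6. So r4c6=6.
Step 19. [r5c2∈{6}] r5c2 has the single candidate 6 ⇒ r5c2=6.
Step 20. [r2c1∈{5}] only 5 remains possible at r2c1 ⇒ r2c1=5.
Step 21. [r4c1∈{4}] r4c1 has the single candidate 4. So r4c1=4.
Step 22. [r3c3∈{2}] r3c3 has the single candidate 2, so r3c3=2.
Step 23. [r5c4∈{4}] r5c4 is down to just 4. So r5c4=4.
Step 24. [r4c2∈{1}] r4c2 has the single candidate 1. So r4c2=1.

Answer: 1 2 6 3 5 4 / 5 3 4 6 1 2 / 6 5 2 1 4 3 / 4 1 3 5 2 6 / 2 6 1 4 3 5 / 3 4 5 2 6 1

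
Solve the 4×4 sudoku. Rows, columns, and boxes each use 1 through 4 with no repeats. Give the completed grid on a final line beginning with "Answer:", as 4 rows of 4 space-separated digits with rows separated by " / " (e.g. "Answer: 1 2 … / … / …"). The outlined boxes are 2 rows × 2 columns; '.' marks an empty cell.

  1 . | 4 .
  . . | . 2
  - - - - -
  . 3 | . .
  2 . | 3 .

Step 1. [r3c1∈{4}] r3c1's peers cover all but 4. So r3c1=4.
Step 2. [r3c4∈{1}] only 1 remains possible at r3c4, so r3c4=1.
Step 3. [r1c4∈{3}] r1c4 has the single candidate 3, so r1c4=3.
Step 4. [r4c2∈{1}] r4c2 has the single candidate 1, so r4c2=1.
Step 5. [r1c2∈{2}] nothing but 2 survives at r1c2, so r1c2=2.
Step 6. [r2c2∈{4}] nothing but 4 survives at r2c2, so r2c2=4.
Step 7. [r2c1∈{3}] r2c1's peers cover all but 3 ⇒ r2c1=3.
Step 8. [r2c3∈{1}] r2c3 is down to just 1 ⇒ r2c3=1.
Step 9. [r3c3∈{2}] r3c3 is down to just 2, so r3c3=2.
Step 10. [r4c4∈{4}] r4c4 has the single candidate 4. So r4c4=4.

Answer: 1 2 4 3 / 3 4 1 2 / 4 3 2 1 / 2 1 3 4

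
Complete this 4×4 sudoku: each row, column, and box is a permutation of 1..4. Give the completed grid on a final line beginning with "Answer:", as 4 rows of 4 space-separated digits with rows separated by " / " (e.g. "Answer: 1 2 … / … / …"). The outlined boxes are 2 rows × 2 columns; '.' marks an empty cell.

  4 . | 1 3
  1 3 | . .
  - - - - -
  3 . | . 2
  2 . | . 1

Step 1. [r3c3∈{4}] r3c3 has the single candidate 4 ⇒ r3c3=4.
Step 2. [r2c4∈{4}] nothing but 4 survives at r2c4 ⇒ r2c4=4.
Step 3. [r2c3∈{2}] nothing but 2 survives at r2c3 ⇒ r2c3=2.
Step 4. [r4c3∈{3}] nothing but 3 survives at r4c3 ⇒ r4c3=3.
Step 5. [r4c2∈{4}] r4c2 has the single candidate 4, so r4c2=4.
Step 6. [r1c2∈{2}] r1c2 has the single candidate 2, so r1c2=2.
Step 7. [r3c2∈{1}] r3c2's peers cover all but 1 ⇒ r3c2=1.

Answer: 4 2 1 3 / 1 3 2 4 / 3 1 4 2 / 2 4 3 1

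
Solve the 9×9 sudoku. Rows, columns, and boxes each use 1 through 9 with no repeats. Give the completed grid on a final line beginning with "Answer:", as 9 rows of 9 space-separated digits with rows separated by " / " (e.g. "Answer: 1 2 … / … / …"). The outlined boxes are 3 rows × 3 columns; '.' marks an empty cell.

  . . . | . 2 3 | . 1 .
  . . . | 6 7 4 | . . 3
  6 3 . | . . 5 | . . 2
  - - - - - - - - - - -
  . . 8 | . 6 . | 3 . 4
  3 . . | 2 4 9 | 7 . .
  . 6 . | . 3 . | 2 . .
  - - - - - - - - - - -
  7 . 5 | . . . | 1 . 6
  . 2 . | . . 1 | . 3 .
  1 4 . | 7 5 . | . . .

Step 1. [r5c3∈{1}] only 1 remains possible at r5c3 ⇒ r5c3=1.
Step 2. [r5c2∈{5}] only 5 remains possible at r5c2. So r5c2=5.
Step 3. [r5c9∈{8}] nothing but 8 survives at r5c9, so r5c9=8.
Step 4. [r9c9∈{9}] only 9 remains possible at r9c9 ⇒ r9c9=9.
Step 5. [r9c7∈{8}] only 8 remains possible at r9c7 ⇒ r9c7=8.
Step 6. [r3c8∈{4,7,8,9}] in col 8, 7 fits only at r3c8. So r3c8=7.
Step 7. [r1c9∈{5}] only 5 remains possible at r1c9, so r1c9=5.
Step 8. [r2c7∈{9}] only 9 remains possible at r2c7, so r2c7=9.
Step 9. [r7c8∈{2,4}] across col 8, 4 lands solely at r7c8. So r7c8=4.
Step 10. [r4c4∈{1,5}] 1 has one home in row 4: r4c4 ⇒ r4c4=1.
Step 11. [r4c8∈{5,9}] across row 4, 5 lands solely at r4c8. So r4c8=5.
Step 12. [r8c3∈{6,9}] across row 8, 6 lands solely at r8c3, so r8c3=6.
Step 13. [r4c1∈{2,9}] row 4 places 2 nowhere but r4c1, so r4c1=2.
Step 14. [r4c2∈{7,9}] across row 4, 9 lands solely at r4c2, so r4c2=9.
Step 15. [r7c2∈{8}] r7c2's peers cover all but 8. So r7c2=8.
Step 16. [r7c5∈{9}] only 9 remains possible at r7c5. So r7c5=9.
Step 17. [r6c3∈{4,7}] box 4 places 7 nowhere but r6c3. So r6c3=7.
Step 18. [r8c5∈{8}] r8c5 is down to just 8. So r8c5=8.
Step 19. [r3c4∈{8,9}] 8 has one home in row 3: r3c4, so r3c4=8.
Step 20. [r3c3∈{4,9}] row 3 places 9 nowhere but r3c3 ⇒ r3c3=9.
Step 21. [r1c3∈{4}] r1c3 is down to just 4 ⇒ r1c3=4.
Step 22. [r9c6∈{2,6}] across row 9, 6 lands solely at r9c6. So r9c6=6.
Step 23. [r2c1∈{5,8}] in row 2, 5 fits only at r2c1 ⇒ r2c1=5.
Step 24. [r1c7∈{6}] nothing but 6 survives at r1c7 ⇒ r1c7=6.
Step 25. [r1c2∈{7}] r1c2 has the single candidate 7. So r1c2=7.
Step 26. [r7c4∈{3}] nothing but 3 survives at r7c4, so r7c4=3.
Step 27. [r7c6∈{2}] r7c6 has the single candidate 2 ⇒ r7c6=2.
Step 28. [r3c7∈{4}] r3c7's peers cover all but 4 ⇒ r3c7=4.
Step 29. [r6c9∈{1}] r6c9's peers cover all but 1. So r6c9=1.
Step 30. [r6c4∈{5}] r6c4 has the single candidate 5, so r6c4=5.
Step 31. [r5c8∈{6}] only 6 remains possible at r5c8, so r5c8=6.
Step 32. [r9c8∈{2}] r9c8 has the single candidate 2. So r9c8=2.
Step 33. [r2c2∈{1}] r2c2 is down to just 1. So r2c2=1.
Step 34. [r2c3∈{2}] r2c3 is down to just 2 ⇒ r2c3=2.
Step 35. [r1c1∈{8}] r1c1 is down to just 8, so r1c1=8.
Step 36. [r9c3∈{3}] r9c3's peers cover all but 3, so r9c3=3.
Step 37. [r3c5∈{1}] r3c5's peers cover all but 1, so r3c5=1.
Step 38. [r8c4∈{4}] r8c4 is down to just 4. So r8c4=4.
Step 39. [r6c8∈{9}] r6c8 is down to just 9. So r6c8=9.
Step 40. [r8c7∈{5}] nothing but 5 survives at r8c7, so r8c7=5.
Step 41. [r6c6∈{8}] r6c6's peers cover all but 8, so r6c6=8.
Step 42. [r4c6∈{7}] only 7 remains possible at r4c6 ⇒ r4c6=7.
Step 43. [r8c1∈{9}] r8c1's peers cover all but 9, so r8c1=9.
Step 44. [r6c1∈{4}] r6c1 is down to just 4, so r6c1=4.
Step 45. [r2c8∈{8}] r2c8 has the single candidate 8, so r2c8=8.
Step 46. [r8c9∈{7}] only 7 remains possible at r8c9 ⇒ r8c9=7.
Step 47. [r1c4∈{9}] r1c4 has the single candidate 9, so r1c4=9.

Answer: 8 7 4 9 2 3 6 1 5 / 5 1 2 6 7 4 9 8 3 / 6 3 9 8 1 5 4 7 2 / 2 9 8 1 6 7 3 5 4 / 3 5 1 2 4 9 7 6 8 / 4 6 7 5 3 8 2 9 1 / 7 8 5 3 9 2 1 4 6 / 9 2 6 4 8 1 5 3 7 / 1 4 3 7 5 6 8 2 9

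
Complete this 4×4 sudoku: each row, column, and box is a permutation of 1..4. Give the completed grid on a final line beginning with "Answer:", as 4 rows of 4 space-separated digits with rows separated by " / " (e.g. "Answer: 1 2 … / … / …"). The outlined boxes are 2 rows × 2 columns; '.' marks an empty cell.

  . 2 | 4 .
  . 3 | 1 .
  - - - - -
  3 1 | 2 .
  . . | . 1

Step 1. [r4c1∈{2,4}] 2 has one home in row 4: r4c1 ⇒ r4c1=2.
Step 2. [r1c4∈{3}] r1c4 is down to just 3, so r1c4=3.
Step 3. [r4c3∈{3}] r4c3 is down to just 3. So r4c3=3.
Step 4. [r3c4∈{4}] r3c4's peers cover all but 4. So r3c4=4.
Step 5. [r2c4∈{2}] only 2 remains possible at r2c4. So r2c4=2.
Step 6. [r1c1∈{1}] only 1 remains possible at r1c1. So r1c1=1.
Step 7. [r4c2∈{4}] nothing but 4 survives at r4c2 ⇒ r4c2=4.
Step 8. [r2c1∈{4}] r2c1 has the single candidate 4, so r2c1=4.

Answer: 1 2 4 3 / 4 3 1 2 / 3 1 2 4 / 2 4 3 1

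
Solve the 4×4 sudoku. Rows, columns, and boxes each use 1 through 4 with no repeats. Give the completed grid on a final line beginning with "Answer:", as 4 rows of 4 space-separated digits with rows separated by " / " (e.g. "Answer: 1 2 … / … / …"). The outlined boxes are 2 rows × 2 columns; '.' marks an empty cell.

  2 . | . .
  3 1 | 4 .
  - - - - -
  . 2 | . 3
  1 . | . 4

Step 1. [r1c3∈{1,3}] 3 has one home in row 1: r1c3, so r1c3=3.
Step 2. [r4c3∈{2}] r4c3 is down to just 2. So r4c3=2.
Step 3. [r2c4∈{2}] r2c4's peers cover all but 2, so r2c4=2.
Step 4. [r3c3∈{1}] r3c3 is down to just 1 ⇒ r3c3=1.
Step 5. [r3c1∈{4}] only 4 remains possible at r3c1 ⇒ r3c1=4.
Step 6. [r4c2∈{3}] r4c2's peers cover all but 3. So r4c2=3.
Step 7. [r1c2∈{4}] nothing but 4 survives at r1c2. So r1c2=4.
Step 8. [r1c4∈{1}] r1c4 is down to just 1, so r1c4=1.

Answer: 2 4 3 1 / 3 1 4 2 / 4 2 1 3 / 1 3 2 4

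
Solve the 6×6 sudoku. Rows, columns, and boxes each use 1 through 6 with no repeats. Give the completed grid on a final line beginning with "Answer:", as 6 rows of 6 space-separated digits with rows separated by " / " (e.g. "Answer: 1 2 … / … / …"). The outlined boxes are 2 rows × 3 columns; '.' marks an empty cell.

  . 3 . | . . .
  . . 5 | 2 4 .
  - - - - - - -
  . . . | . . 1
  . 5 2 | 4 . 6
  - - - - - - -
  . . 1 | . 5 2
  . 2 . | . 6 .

Step 1. [r5c4∈{3}] only 3 remains possible at r5c4, so r5c4=3.
Step 2. [r1c4∈{1,5,6}] r1c4 is the only open cell in col 4 admitting 6 ⇒ r1c4=6.
Step 3. [r3c3∈{3,4,6}] across col 3, 6 lands solely at r3c3 ⇒ r3c3=6.
Step 4. [r4c1∈{1,3}] r4c1 is the only open cell in row 4 admitting 1 ⇒ r4c1=1.
Step 5. [r3c1∈{3,4}] across box 3, 3 lands solely at r3c1 ⇒ r3c1=3.
Step 6. [r6c6∈{4}] nothing but 4 survives at r6c6. So r6c6=4.
Step 7. [r2c1∈{6}] r2c1's peers cover all but 6, so r2c1=6.
Step 8. [r5c1∈{4}] only 4 remains possible at r5c1, so r5c1=4.
Step 9. [r2c6∈{3}] nothing but 3 survives at r2c6 ⇒ r2c6=3.
Step 10. [r2c2∈{1}] only 1 remains possible at r2c2. So r2c2=1.
Step 11. [r1c1∈{2}] nothing but 2 survives at r1c1. So r1c1=2.
Step 12. [r1c5∈{1}] r1c5 has the single candidate 1. So r1c5=1.
Step 13. [r1c3∈{4}] r1c3's peers cover all but 4 ⇒ r1c3=4.
Step 14. [r3c2∈{4}] r3c2 has the single candidate 4, so r3c2=4.
Step 15. [r3c4∈{5}] r3c4 has the single candidate 5, so r3c4=5.
Step 16. [r5c2∈{6}] r5c2 is down to just 6. So r5c2=6.
Step 17. [r1c6∈{5}] r1c6's peers cover all but 5. So r1c6=5.
Step 18. [r6c3∈{3}] r6c3's peers cover all but 3, so r6c3=3.
Step 19. [r6c4∈{1}] nothing but 1 survives at r6c4, so r6c4=1.
Step 20. [r4c5∈{3}] r4c5 has the single candidate 3. So r4c5=3.
Step 21. [r3c5∈{2}] r3c5 is down to just 2 ⇒ r3c5=2.
Step 22. [r6c1∈{5}] nothing but 5 survives at r6c1, so r6c1=5.

Answer: 2 3 4 6 1 5 / 6 1 5 2 4 3 / 3 4 6 5 2 1 / 1 5 2 4 3 6 / 4 6 1 3 5 2 / 5 2 3 1 6 4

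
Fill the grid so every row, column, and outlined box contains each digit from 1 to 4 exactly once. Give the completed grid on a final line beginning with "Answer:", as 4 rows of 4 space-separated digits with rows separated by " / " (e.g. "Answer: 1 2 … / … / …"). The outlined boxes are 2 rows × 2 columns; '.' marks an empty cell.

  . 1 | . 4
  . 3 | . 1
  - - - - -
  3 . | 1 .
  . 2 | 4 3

Step 1. [r1c1∈{2}] r1c1 is down to just 2, so r1c1=2.
Step 2. [r2c1∈{4}] nothing but 4 survives at r2c1. So r2c1=4.
Step 3. [r3c2∈{4}] nothing but 4 survives at r3c2, so r3c2=4.
Step 4. [r2c3∈{2}] r2c3's peers cover all but 2, so r2c3=2.
Step 5. [r3c4∈{2}] nothing but 2 survives at r3c4 ⇒ r3c4=2.
Step 6. [r4c1∈{1}] r4c1 has the single candidate 1. So r4c1=1.
Step 7. [r1c3∈{3}] only 3 remains possible at r1c3 ⇒ r1c3=3.

Answer: 2 1 3 4 / 4 3 2 1 / 3 4 1 2 / 1 2 4 3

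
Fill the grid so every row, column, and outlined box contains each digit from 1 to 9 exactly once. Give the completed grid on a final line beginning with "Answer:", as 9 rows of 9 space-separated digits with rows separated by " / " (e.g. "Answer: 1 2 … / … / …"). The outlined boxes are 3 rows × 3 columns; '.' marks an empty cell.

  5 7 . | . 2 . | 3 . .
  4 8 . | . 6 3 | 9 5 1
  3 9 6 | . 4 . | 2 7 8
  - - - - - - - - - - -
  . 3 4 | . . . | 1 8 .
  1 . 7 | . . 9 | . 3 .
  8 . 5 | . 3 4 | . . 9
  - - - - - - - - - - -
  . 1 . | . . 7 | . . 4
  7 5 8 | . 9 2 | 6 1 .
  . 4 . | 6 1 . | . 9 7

Step 1. [r9c1∈{2}] r9c1's peers cover all but 2 ⇒ r9c1=2.
Step 2. [r6c4∈{1,2,7}] r6c4 is the only open cell in row 6 admitting 1. So r6c4=1.
Step 3. [r3c4∈{5}] r3c4 is down to just 5. So r3c4=5.
Step 4. [r4c6∈{5,6}] across col 6, 6 lands solely at r4c6. So r4c6=6.
Step 5. [r9c6∈{5,8}] across col 6, 5 lands solely at r9c6 ⇒ r9c6=5.
Step 6. [r7c5∈{8}] r7c5 has the single candidate 8 ⇒ r7c5=8.
Step 7. [r5c5∈{5}] r5c5 has the single candidate 5 ⇒ r5c5=5.
Step 8. [r1c9∈{6}] nothing but 6 survives at r1c9 ⇒ r1c9=6.
Step 9. [r5c9∈{2}] r5c9's peers cover all but 2. So r5c9=2.
Step 10. [r7c4∈{3}] r7c4's peers cover all but 3 ⇒ r7c4=3.
Step 11. [r1c6∈{1,8}] 8 has one home in col 6: r1c6, so r1c6=8.
Step 12. [r5c2∈{6}] only 6 remains possible at r5c2 ⇒ r5c2=6.
Step 13. [r4c4∈{2,7}] 2 has one home in row 4: r4c4. So r4c4=2.
Step 14. [r7c1∈{6,9}] 6 has one home in row 7: r7c1, so r7c1=6.
Step 15. [r7c3∈{9}] r7c3 has the single candidate 9, so r7c3=9.
Step 16. [r6c7∈{7}] r6c7's peers cover all but 7 ⇒ r6c7=7.
Step 17. [r2c3∈{2}] r2c3 is down to just 2, so r2c3=2.
Step 18. [r1c3∈{1}] nothing but 1 survives at r1c3. So r1c3=1.
Step 19. [r9c3∈{3}] nothing but 3 survives at r9c3, so r9c3=3.
Step 20. [r6c2∈{2}] r6c2 is down to just 2, so r6c2=2.
Step 21. [r3c6∈{1}] r3c6 has the single candidate 1 ⇒ r3c6=1.
Step 22. [r6c8∈{6}] only 6 remains possible at r6c8. So r6c8=6.
Step 23. [r2c4∈{7}] nothing but 7 survives at r2c4, so r2c4=7.
Step 24. [r4c1∈{9}] r4c1 has the single candidate 9 ⇒ r4c1=9.
Step 25. [r7c8∈{2}] r7c8 is down to just 2. So r7c8=2.
Step 26. [r9c7∈{8}] r9c7 is down to just 8, so r9c7=8.
Step 27. [r5c7∈{4}] nothing but 4 survives at r5c7, so r5c7=4.
Step 28. [r8c4∈{4}] r8c4's peers cover all but 4, so r8c4=4.
Step 29. [r1c8∈{4}] r1c8's peers cover all but 4. So r1c8=4.
Step 30. [r1c4∈{9}] nothing but 9 survives at r1c4, so r1c4=9.
Step 31. [r4c5∈{7}] r4c5 has the single candidate 7. So r4c5=7.
Step 32. [r8c9∈{3}] nothing but 3 survives at r8c9 ⇒ r8c9=3.
Step 33. [r4c9∈{5}] nothing but 5 survives at r4c9 ⇒ r4c9=5.
Step 34. [r5c4∈{8}] r5c4 has the single candidate 8, so r5c4=8.
Step 35. [r7c7∈{5}] r7c7 is down to just 5. So r7c7=5.

Answer: 5 7 1 9 2 8 3 4 6 / 4 8 2 7 6 3 9 5 1 / 3 9 6 5 4 1 2 7 8 / 9 3 4 2 7 6 1 8 5 / 1 6 7 8 5 9 4 3 2 / 8 2 5 1 3 4 7 6 9 / 6 1 9 3 8 7 5 2 4 / 7 5 8 4 9 2 6 1 3 / 2 4 3 6 1 5 8 9 7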